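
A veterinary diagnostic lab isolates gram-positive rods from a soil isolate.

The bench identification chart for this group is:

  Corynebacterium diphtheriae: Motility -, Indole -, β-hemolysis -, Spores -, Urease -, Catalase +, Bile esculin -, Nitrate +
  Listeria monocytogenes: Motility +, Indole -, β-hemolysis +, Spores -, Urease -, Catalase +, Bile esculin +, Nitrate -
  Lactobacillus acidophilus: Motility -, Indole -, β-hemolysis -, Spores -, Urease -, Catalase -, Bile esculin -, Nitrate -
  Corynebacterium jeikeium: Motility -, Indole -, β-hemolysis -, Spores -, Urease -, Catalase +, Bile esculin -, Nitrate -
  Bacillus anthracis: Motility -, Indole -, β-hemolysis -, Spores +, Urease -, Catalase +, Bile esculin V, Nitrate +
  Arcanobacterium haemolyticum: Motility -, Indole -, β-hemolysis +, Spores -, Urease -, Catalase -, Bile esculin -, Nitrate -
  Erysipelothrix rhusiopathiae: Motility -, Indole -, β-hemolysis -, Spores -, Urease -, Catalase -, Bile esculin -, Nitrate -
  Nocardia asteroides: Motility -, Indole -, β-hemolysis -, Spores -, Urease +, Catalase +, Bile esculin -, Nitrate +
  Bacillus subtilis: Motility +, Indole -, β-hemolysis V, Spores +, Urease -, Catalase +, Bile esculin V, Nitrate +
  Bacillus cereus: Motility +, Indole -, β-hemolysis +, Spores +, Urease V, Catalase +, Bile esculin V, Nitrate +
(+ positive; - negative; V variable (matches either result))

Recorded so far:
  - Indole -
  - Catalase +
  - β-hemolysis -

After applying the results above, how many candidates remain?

5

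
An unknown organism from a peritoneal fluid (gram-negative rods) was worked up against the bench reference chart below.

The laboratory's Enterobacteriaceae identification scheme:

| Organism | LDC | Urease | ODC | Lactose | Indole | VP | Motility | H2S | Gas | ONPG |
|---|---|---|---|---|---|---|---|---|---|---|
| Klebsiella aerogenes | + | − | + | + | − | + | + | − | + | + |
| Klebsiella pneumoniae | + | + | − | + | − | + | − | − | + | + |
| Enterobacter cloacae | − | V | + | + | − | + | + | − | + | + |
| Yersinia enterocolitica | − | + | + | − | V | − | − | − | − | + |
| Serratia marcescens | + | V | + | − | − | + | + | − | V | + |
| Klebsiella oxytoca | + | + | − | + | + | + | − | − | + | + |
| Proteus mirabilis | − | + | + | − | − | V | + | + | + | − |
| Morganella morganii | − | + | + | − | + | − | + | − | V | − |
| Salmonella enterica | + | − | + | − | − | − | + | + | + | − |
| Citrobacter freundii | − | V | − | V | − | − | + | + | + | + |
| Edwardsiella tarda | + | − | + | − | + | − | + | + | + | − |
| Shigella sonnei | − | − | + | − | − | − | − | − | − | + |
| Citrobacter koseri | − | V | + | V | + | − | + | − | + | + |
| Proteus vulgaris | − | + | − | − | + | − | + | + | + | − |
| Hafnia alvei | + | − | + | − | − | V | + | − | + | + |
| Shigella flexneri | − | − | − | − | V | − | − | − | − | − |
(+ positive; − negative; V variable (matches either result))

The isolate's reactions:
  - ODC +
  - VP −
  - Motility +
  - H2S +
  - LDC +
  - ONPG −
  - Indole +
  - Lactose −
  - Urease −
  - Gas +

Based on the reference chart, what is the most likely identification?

Edwardsiella tarda

LDC +: excludes 9 organisms — 7 left.
H2S +: excludes 5 organisms — 2 left.
ONPG −: all 2 remaining candidates are consistent.
Indole +: excludes Salmonella enterica — 1 left.
VP −: the one remaining candidate is consistent.
Urease −: the one remaining candidate is consistent.
Lactose −: the one remaining candidate is consistent.
ODC +: the one remaining candidate is consistent.
Motility +: the one remaining candidate is consistent.
Gas +: the one remaining candidate is consistent.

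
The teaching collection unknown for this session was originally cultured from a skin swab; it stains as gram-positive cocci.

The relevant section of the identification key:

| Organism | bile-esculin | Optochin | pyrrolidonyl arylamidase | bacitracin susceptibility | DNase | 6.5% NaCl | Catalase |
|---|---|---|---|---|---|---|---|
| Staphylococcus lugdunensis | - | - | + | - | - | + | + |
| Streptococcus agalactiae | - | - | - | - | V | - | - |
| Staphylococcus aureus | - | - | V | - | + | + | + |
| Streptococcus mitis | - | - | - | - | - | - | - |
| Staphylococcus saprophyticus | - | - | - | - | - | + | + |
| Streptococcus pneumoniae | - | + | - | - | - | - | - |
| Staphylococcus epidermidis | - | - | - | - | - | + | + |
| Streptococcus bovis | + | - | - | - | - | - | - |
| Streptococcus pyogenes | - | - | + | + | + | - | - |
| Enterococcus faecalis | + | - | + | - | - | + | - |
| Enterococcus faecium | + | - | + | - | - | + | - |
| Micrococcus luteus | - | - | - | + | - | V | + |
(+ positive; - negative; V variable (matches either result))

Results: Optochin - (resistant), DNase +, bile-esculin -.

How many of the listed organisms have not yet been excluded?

3

DNase +: excludes 9 organisms — 3 left.
Optochin -: all 3 remaining candidates are consistent.
bile-esculin -: all 3 remaining candidates are consistent.
Still consistent: Staphylococcus aureus, Streptococcus agalactiae, Streptococcus pyogenes.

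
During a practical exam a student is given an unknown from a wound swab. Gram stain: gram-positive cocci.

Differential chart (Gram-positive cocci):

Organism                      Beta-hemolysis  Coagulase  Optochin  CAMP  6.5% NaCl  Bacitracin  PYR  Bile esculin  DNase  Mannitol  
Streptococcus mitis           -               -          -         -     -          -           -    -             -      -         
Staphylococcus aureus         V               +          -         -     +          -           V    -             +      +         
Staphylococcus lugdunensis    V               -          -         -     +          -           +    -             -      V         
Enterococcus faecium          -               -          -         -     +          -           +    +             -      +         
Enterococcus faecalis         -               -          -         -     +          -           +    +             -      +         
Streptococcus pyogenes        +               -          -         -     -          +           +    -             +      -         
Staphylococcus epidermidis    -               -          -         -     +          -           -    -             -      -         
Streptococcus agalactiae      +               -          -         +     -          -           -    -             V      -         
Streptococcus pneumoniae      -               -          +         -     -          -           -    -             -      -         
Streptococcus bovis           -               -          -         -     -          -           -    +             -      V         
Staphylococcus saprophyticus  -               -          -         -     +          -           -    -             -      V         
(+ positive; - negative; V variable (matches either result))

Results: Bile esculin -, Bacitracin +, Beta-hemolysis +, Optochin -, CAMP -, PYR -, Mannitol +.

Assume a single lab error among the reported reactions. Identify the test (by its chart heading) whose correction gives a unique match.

Bacitracin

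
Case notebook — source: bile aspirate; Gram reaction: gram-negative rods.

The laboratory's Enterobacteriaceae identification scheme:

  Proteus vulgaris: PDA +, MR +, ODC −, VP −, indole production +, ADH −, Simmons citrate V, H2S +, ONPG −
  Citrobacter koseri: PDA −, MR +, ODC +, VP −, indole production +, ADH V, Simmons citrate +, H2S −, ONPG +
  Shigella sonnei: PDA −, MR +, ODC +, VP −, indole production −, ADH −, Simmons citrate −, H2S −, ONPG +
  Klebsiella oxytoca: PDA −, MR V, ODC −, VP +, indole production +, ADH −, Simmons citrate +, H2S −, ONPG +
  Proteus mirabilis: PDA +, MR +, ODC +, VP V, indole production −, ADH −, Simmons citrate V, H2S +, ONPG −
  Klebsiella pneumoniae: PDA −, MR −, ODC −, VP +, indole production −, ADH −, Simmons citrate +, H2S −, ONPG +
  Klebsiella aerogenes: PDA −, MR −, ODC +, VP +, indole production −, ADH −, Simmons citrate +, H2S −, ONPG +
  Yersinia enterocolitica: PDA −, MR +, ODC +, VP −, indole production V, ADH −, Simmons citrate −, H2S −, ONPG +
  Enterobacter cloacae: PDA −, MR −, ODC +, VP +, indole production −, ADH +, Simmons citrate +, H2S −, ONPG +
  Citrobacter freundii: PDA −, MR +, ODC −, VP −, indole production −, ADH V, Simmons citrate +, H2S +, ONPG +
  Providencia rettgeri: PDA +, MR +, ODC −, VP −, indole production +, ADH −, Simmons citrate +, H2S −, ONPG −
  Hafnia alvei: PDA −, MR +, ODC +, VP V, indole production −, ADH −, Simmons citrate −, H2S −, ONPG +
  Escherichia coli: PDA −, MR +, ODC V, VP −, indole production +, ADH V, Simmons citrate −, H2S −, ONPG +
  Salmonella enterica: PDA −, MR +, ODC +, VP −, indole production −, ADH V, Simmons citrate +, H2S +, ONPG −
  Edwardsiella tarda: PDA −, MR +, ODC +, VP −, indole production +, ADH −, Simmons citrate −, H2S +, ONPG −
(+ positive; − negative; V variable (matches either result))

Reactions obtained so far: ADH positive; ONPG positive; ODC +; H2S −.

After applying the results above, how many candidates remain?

H2S −: excludes 5 organisms — 10 left.
ODC +: excludes Klebsiella oxytoca, Klebsiella pneumoniae, Providencia rettgeri — 7 left.
ONPG +: all 7 remaining candidates are consistent.
ADH +: excludes Shigella sonnei, Klebsiella aerogenes, Yersinia enterocolitica, Hafnia alvei — 3 left.
Still consistent: Citrobacter koseri, Enterobacter cloacae, Escherichia coli.

3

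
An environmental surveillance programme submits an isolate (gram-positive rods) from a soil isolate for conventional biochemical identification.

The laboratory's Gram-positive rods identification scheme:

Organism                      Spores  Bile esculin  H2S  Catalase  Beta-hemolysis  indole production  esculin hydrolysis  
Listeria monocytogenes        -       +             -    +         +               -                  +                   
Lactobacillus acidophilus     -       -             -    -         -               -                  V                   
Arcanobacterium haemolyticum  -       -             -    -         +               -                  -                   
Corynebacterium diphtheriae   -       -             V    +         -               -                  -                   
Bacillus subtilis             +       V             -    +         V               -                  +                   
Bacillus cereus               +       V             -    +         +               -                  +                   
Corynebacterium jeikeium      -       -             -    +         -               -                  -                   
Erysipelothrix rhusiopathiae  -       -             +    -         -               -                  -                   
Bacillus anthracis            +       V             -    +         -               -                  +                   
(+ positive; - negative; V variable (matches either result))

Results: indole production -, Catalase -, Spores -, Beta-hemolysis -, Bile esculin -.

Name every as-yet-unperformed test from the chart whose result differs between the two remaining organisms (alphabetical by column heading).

H2S

Spores -: excludes Bacillus subtilis, Bacillus cereus, Bacillus anthracis — 6 left.
Bile esculin -: excludes Listeria monocytogenes — 5 left.
indole production -: all 5 remaining candidates are consistent.
Beta-hemolysis -: excludes Arcanobacterium haemolyticum — 4 left.
Catalase -: excludes Corynebacterium diphtheriae, Corynebacterium jeikeium — 2 left.
Two candidates remain: Erysipelothrix rhusiopathiae and Lactobacillus acidophilus.
  H2S: Erysipelothrix rhusiopathiae +, Lactobacillus acidophilus - — discriminates.
  esculin hydrolysis: - vs V — variable for at least one, does not separate.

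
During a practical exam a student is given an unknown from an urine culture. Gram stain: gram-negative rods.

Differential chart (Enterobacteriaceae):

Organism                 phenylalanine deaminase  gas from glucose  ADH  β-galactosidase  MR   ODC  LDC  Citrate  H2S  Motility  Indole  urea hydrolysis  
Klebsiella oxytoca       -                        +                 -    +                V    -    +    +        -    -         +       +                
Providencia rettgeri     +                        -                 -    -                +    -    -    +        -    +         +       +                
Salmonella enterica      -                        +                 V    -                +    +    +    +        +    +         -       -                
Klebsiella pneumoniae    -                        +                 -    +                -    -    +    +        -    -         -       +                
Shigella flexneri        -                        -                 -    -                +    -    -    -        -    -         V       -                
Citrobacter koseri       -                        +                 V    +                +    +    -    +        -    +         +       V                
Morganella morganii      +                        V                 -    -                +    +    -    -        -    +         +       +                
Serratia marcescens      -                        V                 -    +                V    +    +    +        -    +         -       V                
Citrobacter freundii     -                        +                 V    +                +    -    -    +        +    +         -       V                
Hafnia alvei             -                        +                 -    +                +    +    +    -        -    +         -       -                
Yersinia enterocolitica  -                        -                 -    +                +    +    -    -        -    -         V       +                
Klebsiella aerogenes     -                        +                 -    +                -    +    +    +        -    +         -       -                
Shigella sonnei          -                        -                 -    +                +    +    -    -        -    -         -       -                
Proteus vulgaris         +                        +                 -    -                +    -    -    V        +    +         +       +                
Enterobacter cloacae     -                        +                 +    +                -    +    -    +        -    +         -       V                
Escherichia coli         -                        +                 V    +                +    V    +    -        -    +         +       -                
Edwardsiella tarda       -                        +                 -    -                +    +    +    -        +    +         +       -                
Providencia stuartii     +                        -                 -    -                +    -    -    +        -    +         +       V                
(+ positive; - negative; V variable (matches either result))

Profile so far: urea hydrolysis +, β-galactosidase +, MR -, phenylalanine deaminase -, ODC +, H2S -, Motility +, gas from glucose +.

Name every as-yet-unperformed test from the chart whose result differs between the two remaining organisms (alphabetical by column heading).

ADH, LDC

ODC +: excludes 7 organisms — 11 left.
H2S -: excludes Salmonella enterica, Edwardsiella tarda — 9 left.
β-galactosidase +: excludes Morganella morganii — 8 left.
phenylalanine deaminase -: all 8 remaining candidates are consistent.
MR -: excludes 5 organisms — 3 left.
gas from glucose +: all 3 remaining candidates are consistent.
Motility +: all 3 remaining candidates are consistent.
urea hydrolysis +: excludes Klebsiella aerogenes — 2 left.
Two candidates remain: Enterobacter cloacae and Serratia marcescens.
  ADH: Enterobacter cloacae +, Serratia marcescens - — discriminates.
  LDC: Enterobacter cloacae -, Serratia marcescens + — discriminates.
  Citrate: + vs + — same for both, does not separate.
  Indole: - vs - — same for both, does not separate.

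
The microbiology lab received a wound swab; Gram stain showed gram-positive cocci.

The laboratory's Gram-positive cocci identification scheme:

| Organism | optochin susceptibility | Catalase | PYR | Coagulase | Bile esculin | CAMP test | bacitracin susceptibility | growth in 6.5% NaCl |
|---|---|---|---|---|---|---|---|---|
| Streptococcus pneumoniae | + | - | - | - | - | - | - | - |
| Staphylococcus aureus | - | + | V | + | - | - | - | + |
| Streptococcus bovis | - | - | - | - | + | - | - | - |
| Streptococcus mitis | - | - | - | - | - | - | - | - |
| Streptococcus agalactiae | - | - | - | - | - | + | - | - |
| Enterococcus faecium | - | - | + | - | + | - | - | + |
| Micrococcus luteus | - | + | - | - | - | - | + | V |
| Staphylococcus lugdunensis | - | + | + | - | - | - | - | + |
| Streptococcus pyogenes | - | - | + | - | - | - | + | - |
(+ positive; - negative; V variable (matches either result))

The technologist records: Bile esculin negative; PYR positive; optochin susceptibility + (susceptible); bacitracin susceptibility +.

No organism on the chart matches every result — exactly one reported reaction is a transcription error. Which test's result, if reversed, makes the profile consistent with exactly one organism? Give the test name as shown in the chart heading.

optochin susceptibility

As reported, no row in the chart matches all 4 reactions.
Reversing optochin susceptibility (to -) → unique match: Streptococcus pyogenes.
Reversing bacitracin susceptibility → still no organism matches.
Reversing PYR → still no organism matches.
Reversing Bile esculin → still no organism matches.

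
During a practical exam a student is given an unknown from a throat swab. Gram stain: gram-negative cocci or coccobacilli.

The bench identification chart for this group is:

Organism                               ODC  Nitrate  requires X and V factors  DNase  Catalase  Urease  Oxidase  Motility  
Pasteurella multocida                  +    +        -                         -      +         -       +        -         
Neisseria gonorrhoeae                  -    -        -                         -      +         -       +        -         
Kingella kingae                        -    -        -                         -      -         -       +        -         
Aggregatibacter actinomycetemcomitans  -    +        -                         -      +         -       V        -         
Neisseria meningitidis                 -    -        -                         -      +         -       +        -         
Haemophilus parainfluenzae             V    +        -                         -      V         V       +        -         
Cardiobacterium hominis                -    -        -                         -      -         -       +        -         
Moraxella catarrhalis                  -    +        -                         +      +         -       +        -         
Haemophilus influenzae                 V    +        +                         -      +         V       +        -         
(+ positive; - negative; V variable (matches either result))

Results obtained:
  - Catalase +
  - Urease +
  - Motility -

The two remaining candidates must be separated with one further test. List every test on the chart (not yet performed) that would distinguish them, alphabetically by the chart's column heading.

Urease +: excludes 7 organisms — 2 left.
Catalase +: all 2 remaining candidates are consistent.
Motility -: all 2 remaining candidates are consistent.
Two candidates remain: Haemophilus influenzae and Haemophilus parainfluenzae.
  ODC: V vs V — variable for at least one, does not separate.
  Nitrate: + vs + — same for both, does not separate.
  requires X and V factors: Haemophilus influenzae +, Haemophilus parainfluenzae - — discriminates.
  DNase: - vs - — same for both, does not separate.
  Oxidase: + vs + — same for both, does not separate.

requires X and V factors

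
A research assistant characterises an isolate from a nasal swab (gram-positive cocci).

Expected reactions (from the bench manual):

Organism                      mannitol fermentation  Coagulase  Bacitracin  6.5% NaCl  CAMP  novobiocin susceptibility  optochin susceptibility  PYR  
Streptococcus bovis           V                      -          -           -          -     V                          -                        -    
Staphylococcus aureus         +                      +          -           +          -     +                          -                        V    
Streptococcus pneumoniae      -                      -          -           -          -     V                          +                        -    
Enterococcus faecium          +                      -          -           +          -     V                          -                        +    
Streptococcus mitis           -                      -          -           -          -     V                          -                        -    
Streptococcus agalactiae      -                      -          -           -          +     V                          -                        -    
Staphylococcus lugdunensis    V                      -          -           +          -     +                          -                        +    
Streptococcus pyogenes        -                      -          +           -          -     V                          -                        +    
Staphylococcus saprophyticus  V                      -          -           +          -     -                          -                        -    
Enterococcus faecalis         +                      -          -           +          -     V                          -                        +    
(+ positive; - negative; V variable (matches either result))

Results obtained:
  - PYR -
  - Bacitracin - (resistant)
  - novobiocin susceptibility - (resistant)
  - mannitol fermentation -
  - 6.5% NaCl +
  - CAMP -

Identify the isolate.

Staphylococcus saprophyticus

CAMP -: excludes Streptococcus agalactiae — 9 left.
mannitol fermentation -: excludes Staphylococcus aureus, Enterococcus faecium, Enterococcus faecalis — 6 left.
PYR -: excludes Staphylococcus lugdunensis, Streptococcus pyogenes — 4 left.
6.5% NaCl +: excludes Streptococcus bovis, Streptococcus pneumoniae, Streptococcus mitis — 1 left.
Bacitracin -: the one remaining candidate is consistent.
novobiocin susceptibility -: the one remaining candidate is consistent.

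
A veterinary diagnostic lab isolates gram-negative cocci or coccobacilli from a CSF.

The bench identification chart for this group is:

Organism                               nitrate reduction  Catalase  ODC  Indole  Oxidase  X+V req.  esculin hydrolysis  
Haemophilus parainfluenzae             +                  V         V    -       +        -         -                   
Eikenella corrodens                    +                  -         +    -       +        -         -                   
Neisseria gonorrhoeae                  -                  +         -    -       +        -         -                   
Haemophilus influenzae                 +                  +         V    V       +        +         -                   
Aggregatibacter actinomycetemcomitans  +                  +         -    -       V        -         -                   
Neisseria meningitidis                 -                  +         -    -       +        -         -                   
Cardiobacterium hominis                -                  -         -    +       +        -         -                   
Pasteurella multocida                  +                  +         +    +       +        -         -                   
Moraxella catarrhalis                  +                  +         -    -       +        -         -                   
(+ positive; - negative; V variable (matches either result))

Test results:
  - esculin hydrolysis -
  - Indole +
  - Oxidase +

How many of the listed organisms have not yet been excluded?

Indole +: excludes 6 organisms — 3 left.
Oxidase +: all 3 remaining candidates are consistent.
esculin hydrolysis -: all 3 remaining candidates are consistent.
Still consistent: Cardiobacterium hominis, Haemophilus influenzae, Pasteurella multocida.

3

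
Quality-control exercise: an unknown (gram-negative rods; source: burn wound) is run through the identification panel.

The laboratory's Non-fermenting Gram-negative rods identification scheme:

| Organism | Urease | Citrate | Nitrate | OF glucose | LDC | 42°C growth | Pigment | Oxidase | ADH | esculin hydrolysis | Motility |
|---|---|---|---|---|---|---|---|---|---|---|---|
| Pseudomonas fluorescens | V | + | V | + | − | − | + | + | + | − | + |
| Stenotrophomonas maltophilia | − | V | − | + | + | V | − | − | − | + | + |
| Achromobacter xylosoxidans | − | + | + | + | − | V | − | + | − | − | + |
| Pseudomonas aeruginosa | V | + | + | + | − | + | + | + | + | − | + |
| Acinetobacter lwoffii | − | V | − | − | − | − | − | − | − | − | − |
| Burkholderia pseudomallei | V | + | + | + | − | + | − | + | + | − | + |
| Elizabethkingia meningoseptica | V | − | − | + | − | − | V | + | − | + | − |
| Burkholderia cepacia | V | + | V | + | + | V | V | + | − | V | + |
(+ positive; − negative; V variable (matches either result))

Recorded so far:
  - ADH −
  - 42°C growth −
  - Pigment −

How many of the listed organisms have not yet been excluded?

ADH −: excludes Pseudomonas fluorescens, Pseudomonas aeruginosa, Burkholderia pseudomallei — 5 left.
Pigment −: all 5 remaining candidates are consistent.
42°C growth −: all 5 remaining candidates are consistent.
Still consistent: Achromobacter xylosoxidans, Acinetobacter lwoffii, Burkholderia cepacia, Elizabethkingia meningoseptica, Stenotrophomonas maltophilia.

5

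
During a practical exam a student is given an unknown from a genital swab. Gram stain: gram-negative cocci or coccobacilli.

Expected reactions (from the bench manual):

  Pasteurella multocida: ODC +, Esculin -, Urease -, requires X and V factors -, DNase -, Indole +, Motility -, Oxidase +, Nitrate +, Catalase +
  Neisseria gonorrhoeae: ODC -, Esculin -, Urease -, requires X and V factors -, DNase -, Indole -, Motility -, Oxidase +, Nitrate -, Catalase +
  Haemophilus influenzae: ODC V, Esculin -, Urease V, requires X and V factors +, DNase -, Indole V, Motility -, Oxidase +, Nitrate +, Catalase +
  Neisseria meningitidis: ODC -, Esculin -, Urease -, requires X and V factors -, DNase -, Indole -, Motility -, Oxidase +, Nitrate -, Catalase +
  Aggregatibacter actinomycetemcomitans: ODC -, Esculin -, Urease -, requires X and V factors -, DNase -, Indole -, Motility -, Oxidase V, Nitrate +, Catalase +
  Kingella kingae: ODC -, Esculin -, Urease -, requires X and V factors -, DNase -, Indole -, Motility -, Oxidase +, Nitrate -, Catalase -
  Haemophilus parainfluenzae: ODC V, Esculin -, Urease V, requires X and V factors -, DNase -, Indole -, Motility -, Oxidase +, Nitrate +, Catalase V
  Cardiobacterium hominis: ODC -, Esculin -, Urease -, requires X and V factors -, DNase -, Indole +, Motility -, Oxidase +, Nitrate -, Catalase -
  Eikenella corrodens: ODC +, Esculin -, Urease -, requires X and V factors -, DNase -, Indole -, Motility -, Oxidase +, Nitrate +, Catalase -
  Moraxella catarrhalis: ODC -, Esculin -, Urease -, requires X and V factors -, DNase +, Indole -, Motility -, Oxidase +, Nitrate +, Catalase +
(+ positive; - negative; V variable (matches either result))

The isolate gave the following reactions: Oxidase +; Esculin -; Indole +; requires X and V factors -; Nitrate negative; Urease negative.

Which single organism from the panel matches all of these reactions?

Cardiobacterium hominis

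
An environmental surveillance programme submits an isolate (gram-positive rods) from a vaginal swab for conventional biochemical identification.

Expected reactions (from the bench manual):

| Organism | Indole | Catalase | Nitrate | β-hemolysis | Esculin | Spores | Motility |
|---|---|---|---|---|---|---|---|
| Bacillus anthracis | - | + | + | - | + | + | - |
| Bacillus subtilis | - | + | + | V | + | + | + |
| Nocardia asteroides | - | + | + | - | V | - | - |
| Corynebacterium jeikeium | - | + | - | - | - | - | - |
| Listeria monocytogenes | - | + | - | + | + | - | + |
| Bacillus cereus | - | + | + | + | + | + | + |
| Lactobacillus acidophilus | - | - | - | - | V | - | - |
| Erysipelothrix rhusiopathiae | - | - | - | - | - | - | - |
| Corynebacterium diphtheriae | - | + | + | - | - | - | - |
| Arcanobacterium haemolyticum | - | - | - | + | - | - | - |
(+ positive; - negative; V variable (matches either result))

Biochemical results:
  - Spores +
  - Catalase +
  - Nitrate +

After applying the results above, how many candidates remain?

3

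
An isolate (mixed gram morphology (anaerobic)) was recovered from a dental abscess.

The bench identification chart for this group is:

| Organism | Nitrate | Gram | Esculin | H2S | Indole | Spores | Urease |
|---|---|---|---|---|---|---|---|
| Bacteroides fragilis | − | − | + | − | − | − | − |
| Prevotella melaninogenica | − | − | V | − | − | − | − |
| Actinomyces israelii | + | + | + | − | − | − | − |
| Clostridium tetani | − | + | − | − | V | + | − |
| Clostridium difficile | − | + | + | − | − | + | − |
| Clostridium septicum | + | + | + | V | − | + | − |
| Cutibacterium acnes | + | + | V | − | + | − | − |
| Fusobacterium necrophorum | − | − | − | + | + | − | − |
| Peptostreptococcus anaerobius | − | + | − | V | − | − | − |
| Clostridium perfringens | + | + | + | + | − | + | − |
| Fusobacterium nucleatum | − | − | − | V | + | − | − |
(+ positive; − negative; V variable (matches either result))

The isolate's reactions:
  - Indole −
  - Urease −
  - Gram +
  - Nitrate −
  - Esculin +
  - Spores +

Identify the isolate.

Nitrate −: excludes Actinomyces israelii, Clostridium septicum, Cutibacterium acnes, Clostridium perfringens — 7 left.
Urease −: all 7 remaining candidates are consistent.
Gram +: excludes Bacteroides fragilis, Prevotella melaninogenica, Fusobacterium necrophorum, Fusobacterium nucleatum — 3 left.
Indole −: all 3 remaining candidates are consistent.
Spores +: excludes Peptostreptococcus anaerobius — 2 left.
Esculin +: excludes Clostridium tetani — 1 left.

Clostridium difficile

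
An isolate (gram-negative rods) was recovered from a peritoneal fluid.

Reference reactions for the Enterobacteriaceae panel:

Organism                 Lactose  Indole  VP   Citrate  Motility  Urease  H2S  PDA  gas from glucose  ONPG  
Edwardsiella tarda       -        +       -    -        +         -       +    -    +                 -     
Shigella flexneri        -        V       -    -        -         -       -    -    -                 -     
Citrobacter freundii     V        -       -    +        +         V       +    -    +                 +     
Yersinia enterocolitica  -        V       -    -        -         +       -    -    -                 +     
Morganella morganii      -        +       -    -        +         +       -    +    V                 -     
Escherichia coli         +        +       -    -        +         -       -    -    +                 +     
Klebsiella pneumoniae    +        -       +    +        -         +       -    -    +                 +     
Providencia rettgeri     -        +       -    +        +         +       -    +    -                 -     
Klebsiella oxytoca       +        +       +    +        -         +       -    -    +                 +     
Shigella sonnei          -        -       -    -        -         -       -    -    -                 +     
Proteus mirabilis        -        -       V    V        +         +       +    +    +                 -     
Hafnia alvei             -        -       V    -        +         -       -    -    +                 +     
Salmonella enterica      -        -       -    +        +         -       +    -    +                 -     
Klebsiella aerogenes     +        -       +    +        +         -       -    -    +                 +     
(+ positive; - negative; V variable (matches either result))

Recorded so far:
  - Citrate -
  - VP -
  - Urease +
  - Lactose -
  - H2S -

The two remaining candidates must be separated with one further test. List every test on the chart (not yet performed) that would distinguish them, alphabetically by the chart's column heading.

Motility, ONPG, PDA

Lactose -: excludes Escherichia coli, Klebsiella pneumoniae, Klebsiella oxytoca, Klebsiella aerogenes — 10 left.
VP -: all 10 remaining candidates are consistent.
Citrate -: excludes Citrobacter freundii, Providencia rettgeri, Salmonella enterica — 7 left.
H2S -: excludes Edwardsiella tarda, Proteus mirabilis — 5 left.
Urease +: excludes Shigella flexneri, Shigella sonnei, Hafnia alvei — 2 left.
Two candidates remain: Morganella morganii and Yersinia enterocolitica.
  Indole: + vs V — variable for at least one, does not separate.
  Motility: Morganella morganii +, Yersinia enterocolitica - — discriminates.
  PDA: Morganella morganii +, Yersinia enterocolitica - — discriminates.
  gas from glucose: V vs - — variable for at least one, does not separate.
  ONPG: Morganella morganii -, Yersinia enterocolitica + — discriminates.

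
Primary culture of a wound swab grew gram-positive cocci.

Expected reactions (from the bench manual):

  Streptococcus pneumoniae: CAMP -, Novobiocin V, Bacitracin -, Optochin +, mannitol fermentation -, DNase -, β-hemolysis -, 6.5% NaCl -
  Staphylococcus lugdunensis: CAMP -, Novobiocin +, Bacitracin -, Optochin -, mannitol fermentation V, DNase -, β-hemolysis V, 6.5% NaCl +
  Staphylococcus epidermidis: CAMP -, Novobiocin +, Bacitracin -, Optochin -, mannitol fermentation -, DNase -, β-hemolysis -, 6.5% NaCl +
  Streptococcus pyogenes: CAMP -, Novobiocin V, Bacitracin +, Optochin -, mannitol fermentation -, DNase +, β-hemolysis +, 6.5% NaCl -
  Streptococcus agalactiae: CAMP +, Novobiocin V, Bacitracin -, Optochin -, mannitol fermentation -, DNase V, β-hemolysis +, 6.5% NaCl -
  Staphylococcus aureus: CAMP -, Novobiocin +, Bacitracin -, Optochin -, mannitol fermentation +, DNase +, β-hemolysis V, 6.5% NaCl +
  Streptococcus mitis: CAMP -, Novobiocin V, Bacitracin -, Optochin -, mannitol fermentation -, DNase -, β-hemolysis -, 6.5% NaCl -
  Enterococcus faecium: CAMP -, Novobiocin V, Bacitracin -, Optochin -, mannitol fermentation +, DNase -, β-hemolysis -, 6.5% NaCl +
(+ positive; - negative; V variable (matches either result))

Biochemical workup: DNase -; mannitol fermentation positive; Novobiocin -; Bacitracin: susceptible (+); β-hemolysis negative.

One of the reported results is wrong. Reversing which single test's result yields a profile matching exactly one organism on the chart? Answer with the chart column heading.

Bacitracin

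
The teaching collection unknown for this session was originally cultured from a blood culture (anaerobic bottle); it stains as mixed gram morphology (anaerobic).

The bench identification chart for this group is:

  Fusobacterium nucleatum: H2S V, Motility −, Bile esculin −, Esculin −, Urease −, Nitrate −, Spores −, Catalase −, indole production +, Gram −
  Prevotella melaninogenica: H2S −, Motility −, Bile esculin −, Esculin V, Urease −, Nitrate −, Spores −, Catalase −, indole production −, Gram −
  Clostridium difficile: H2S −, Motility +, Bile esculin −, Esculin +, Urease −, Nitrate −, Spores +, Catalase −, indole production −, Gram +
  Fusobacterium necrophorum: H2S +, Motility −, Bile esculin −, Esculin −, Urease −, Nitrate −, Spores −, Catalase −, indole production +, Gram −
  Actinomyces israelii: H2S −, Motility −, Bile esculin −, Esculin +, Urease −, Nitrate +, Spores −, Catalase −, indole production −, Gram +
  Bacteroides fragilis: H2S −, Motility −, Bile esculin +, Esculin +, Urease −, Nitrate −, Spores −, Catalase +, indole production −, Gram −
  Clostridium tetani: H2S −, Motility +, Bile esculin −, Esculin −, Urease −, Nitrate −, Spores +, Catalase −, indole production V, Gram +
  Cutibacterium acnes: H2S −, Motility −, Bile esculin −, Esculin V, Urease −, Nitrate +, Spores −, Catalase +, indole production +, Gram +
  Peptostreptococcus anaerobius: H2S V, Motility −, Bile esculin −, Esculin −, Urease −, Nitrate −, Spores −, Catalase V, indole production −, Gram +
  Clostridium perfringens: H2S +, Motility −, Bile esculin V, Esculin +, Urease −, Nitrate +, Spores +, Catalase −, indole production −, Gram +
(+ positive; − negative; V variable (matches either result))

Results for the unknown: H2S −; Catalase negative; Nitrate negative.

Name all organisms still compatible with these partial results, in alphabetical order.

Clostridium difficile, Clostridium tetani, Fusobacterium nucleatum, Peptostreptococcus anaerobius, Prevotella melaninogenica

Nitrate −: excludes Actinomyces israelii, Cutibacterium acnes, Clostridium perfringens — 7 left.
Catalase −: excludes Bacteroides fragilis — 6 left.
H2S −: excludes Fusobacterium necrophorum — 5 left.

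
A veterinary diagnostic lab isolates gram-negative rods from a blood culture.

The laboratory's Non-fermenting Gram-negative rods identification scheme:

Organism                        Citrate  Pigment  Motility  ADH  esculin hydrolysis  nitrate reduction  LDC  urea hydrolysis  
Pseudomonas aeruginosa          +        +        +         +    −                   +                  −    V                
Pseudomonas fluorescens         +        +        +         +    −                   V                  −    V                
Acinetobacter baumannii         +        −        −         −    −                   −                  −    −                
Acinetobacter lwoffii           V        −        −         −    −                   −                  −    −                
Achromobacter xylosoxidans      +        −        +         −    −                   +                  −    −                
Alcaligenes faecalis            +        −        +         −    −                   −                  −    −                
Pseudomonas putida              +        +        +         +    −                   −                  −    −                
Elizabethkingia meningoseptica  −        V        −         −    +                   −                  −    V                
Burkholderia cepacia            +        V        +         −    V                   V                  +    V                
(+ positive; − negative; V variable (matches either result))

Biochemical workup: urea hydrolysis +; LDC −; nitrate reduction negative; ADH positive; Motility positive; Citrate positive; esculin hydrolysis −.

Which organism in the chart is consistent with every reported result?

Pseudomonas fluorescens

LDC −: excludes Burkholderia cepacia — 8 left.
nitrate reduction −: excludes Pseudomonas aeruginosa, Achromobacter xylosoxidans — 6 left.
urea hydrolysis +: excludes Acinetobacter baumannii, Acinetobacter lwoffii, Alcaligenes faecalis, Pseudomonas putida — 2 left.
Citrate +: excludes Elizabethkingia meningoseptica — 1 left.
esculin hydrolysis −: the one remaining candidate is consistent.
ADH +: the one remaining candidate is consistent.
Motility +: the one remaining candidate is consistent.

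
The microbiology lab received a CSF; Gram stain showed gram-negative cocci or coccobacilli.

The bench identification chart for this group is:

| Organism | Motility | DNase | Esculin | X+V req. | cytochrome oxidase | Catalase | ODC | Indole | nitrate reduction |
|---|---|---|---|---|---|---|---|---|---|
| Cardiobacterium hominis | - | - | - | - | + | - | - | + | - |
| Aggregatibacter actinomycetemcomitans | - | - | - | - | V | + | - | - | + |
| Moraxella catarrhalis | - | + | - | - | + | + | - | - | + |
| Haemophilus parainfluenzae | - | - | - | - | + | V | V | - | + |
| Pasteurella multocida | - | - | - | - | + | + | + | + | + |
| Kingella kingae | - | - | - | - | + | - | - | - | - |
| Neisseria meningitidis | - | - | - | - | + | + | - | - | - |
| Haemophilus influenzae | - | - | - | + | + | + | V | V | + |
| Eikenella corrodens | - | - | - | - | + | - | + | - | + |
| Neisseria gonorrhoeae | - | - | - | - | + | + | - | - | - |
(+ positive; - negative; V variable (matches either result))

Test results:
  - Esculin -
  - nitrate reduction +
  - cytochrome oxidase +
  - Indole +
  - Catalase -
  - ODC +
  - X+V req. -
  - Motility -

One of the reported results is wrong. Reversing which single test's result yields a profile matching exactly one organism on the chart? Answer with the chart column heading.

Catalase

As reported, no row in the chart matches all 8 reactions.
Reversing Catalase (to +) → unique match: Pasteurella multocida.
Reversing cytochrome oxidase → still no organism matches.
Reversing X+V req. → still no organism matches.
Reversing Motility → still no organism matches.
Reversing ODC → still no organism matches.
Reversing Esculin → still no organism matches.
Reversing Indole → 2 organisms match (not unique).
Reversing nitrate reduction → still no organism matches.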